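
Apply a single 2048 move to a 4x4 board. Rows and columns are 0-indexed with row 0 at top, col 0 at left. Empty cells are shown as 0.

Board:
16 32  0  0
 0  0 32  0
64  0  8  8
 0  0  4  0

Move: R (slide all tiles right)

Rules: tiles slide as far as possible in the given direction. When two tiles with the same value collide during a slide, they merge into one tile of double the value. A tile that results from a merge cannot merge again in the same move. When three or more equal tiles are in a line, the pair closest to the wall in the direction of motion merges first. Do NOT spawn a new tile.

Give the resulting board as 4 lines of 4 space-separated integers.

Slide right:
row 0: [16, 32, 0, 0] -> [0, 0, 16, 32]
row 1: [0, 0, 32, 0] -> [0, 0, 0, 32]
row 2: [64, 0, 8, 8] -> [0, 0, 64, 16]
row 3: [0, 0, 4, 0] -> [0, 0, 0, 4]

Answer:  0  0 16 32
 0  0  0 32
 0  0 64 16
 0  0  0  4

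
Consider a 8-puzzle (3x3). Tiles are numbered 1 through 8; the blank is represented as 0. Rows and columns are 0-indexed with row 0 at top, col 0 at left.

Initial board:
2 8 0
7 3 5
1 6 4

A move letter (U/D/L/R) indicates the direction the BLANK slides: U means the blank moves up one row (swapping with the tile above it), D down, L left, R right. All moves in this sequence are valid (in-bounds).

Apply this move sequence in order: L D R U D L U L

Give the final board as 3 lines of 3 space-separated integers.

After move 1 (L):
2 0 8
7 3 5
1 6 4

After move 2 (D):
2 3 8
7 0 5
1 6 4

After move 3 (R):
2 3 8
7 5 0
1 6 4

After move 4 (U):
2 3 0
7 5 8
1 6 4

After move 5 (D):
2 3 8
7 5 0
1 6 4

After move 6 (L):
2 3 8
7 0 5
1 6 4

After move 7 (U):
2 0 8
7 3 5
1 6 4

After move 8 (L):
0 2 8
7 3 5
1 6 4

Answer: 0 2 8
7 3 5
1 6 4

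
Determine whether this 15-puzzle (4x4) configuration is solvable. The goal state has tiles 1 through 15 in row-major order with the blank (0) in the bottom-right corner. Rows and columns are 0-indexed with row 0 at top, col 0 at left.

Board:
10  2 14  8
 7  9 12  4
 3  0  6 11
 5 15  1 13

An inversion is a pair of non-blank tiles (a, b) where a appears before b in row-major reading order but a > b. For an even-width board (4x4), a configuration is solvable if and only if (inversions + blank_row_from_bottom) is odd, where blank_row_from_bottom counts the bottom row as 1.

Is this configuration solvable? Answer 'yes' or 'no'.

Answer: yes

Derivation:
Inversions: 53
Blank is in row 2 (0-indexed from top), which is row 2 counting from the bottom (bottom = 1).
53 + 2 = 55, which is odd, so the puzzle is solvable.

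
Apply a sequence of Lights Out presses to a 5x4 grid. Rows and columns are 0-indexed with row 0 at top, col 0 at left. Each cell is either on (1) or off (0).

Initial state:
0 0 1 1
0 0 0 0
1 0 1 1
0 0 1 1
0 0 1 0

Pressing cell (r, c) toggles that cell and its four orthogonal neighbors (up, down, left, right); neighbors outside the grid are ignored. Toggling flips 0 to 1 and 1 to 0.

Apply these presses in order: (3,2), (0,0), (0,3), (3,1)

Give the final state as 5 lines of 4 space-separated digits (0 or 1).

Answer: 1 1 0 0
1 0 0 1
1 1 0 1
1 0 1 0
0 1 0 0

Derivation:
After press 1 at (3,2):
0 0 1 1
0 0 0 0
1 0 0 1
0 1 0 0
0 0 0 0

After press 2 at (0,0):
1 1 1 1
1 0 0 0
1 0 0 1
0 1 0 0
0 0 0 0

After press 3 at (0,3):
1 1 0 0
1 0 0 1
1 0 0 1
0 1 0 0
0 0 0 0

After press 4 at (3,1):
1 1 0 0
1 0 0 1
1 1 0 1
1 0 1 0
0 1 0 0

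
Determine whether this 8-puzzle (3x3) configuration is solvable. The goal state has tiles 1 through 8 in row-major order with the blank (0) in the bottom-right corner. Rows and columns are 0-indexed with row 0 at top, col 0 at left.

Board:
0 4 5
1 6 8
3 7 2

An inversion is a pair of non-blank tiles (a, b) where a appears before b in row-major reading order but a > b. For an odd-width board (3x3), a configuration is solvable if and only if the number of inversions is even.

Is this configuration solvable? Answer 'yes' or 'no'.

Inversions (pairs i<j in row-major order where tile[i] > tile[j] > 0): 13
13 is odd, so the puzzle is not solvable.

Answer: no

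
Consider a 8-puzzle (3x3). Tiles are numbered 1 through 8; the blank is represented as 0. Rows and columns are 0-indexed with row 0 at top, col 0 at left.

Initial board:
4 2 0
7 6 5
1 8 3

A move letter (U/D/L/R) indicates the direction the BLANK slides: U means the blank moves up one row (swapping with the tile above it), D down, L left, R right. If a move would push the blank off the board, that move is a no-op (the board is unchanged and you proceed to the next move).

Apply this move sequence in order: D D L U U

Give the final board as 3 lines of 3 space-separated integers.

Answer: 4 0 5
7 2 3
1 6 8

Derivation:
After move 1 (D):
4 2 5
7 6 0
1 8 3

After move 2 (D):
4 2 5
7 6 3
1 8 0

After move 3 (L):
4 2 5
7 6 3
1 0 8

After move 4 (U):
4 2 5
7 0 3
1 6 8

After move 5 (U):
4 0 5
7 2 3
1 6 8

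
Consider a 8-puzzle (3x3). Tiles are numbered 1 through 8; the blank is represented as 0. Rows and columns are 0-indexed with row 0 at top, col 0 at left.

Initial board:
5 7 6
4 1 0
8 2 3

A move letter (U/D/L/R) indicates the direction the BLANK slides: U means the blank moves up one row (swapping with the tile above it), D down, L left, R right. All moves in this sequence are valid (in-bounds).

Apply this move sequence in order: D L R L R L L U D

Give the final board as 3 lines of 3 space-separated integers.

After move 1 (D):
5 7 6
4 1 3
8 2 0

After move 2 (L):
5 7 6
4 1 3
8 0 2

After move 3 (R):
5 7 6
4 1 3
8 2 0

After move 4 (L):
5 7 6
4 1 3
8 0 2

After move 5 (R):
5 7 6
4 1 3
8 2 0

After move 6 (L):
5 7 6
4 1 3
8 0 2

After move 7 (L):
5 7 6
4 1 3
0 8 2

After move 8 (U):
5 7 6
0 1 3
4 8 2

After move 9 (D):
5 7 6
4 1 3
0 8 2

Answer: 5 7 6
4 1 3
0 8 2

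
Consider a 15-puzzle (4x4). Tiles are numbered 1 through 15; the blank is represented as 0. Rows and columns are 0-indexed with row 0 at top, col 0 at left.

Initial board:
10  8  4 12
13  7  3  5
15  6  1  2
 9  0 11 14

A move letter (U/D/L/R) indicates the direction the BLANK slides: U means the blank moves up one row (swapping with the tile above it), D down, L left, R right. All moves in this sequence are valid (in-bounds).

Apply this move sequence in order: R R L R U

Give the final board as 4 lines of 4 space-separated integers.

Answer: 10  8  4 12
13  7  3  5
15  6  1  0
 9 11 14  2

Derivation:
After move 1 (R):
10  8  4 12
13  7  3  5
15  6  1  2
 9 11  0 14

After move 2 (R):
10  8  4 12
13  7  3  5
15  6  1  2
 9 11 14  0

After move 3 (L):
10  8  4 12
13  7  3  5
15  6  1  2
 9 11  0 14

After move 4 (R):
10  8  4 12
13  7  3  5
15  6  1  2
 9 11 14  0

After move 5 (U):
10  8  4 12
13  7  3  5
15  6  1  0
 9 11 14  2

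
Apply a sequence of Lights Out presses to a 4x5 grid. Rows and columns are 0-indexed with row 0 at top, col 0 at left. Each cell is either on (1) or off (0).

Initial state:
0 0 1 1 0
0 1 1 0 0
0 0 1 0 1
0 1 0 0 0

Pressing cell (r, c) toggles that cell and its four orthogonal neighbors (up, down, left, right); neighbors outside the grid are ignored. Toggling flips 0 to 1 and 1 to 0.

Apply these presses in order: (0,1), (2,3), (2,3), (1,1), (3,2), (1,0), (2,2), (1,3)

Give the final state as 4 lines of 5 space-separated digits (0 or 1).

Answer: 0 0 0 0 0
0 0 0 1 1
1 0 1 0 1
0 0 0 1 0

Derivation:
After press 1 at (0,1):
1 1 0 1 0
0 0 1 0 0
0 0 1 0 1
0 1 0 0 0

After press 2 at (2,3):
1 1 0 1 0
0 0 1 1 0
0 0 0 1 0
0 1 0 1 0

After press 3 at (2,3):
1 1 0 1 0
0 0 1 0 0
0 0 1 0 1
0 1 0 0 0

After press 4 at (1,1):
1 0 0 1 0
1 1 0 0 0
0 1 1 0 1
0 1 0 0 0

After press 5 at (3,2):
1 0 0 1 0
1 1 0 0 0
0 1 0 0 1
0 0 1 1 0

After press 6 at (1,0):
0 0 0 1 0
0 0 0 0 0
1 1 0 0 1
0 0 1 1 0

After press 7 at (2,2):
0 0 0 1 0
0 0 1 0 0
1 0 1 1 1
0 0 0 1 0

After press 8 at (1,3):
0 0 0 0 0
0 0 0 1 1
1 0 1 0 1
0 0 0 1 0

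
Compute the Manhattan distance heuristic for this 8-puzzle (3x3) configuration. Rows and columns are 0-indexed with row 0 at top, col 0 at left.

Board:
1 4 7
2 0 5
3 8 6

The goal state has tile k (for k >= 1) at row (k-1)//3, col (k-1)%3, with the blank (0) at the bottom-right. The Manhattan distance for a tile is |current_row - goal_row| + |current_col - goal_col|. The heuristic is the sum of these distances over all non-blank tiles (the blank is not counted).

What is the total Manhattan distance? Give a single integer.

Answer: 14

Derivation:
Tile 1: at (0,0), goal (0,0), distance |0-0|+|0-0| = 0
Tile 4: at (0,1), goal (1,0), distance |0-1|+|1-0| = 2
Tile 7: at (0,2), goal (2,0), distance |0-2|+|2-0| = 4
Tile 2: at (1,0), goal (0,1), distance |1-0|+|0-1| = 2
Tile 5: at (1,2), goal (1,1), distance |1-1|+|2-1| = 1
Tile 3: at (2,0), goal (0,2), distance |2-0|+|0-2| = 4
Tile 8: at (2,1), goal (2,1), distance |2-2|+|1-1| = 0
Tile 6: at (2,2), goal (1,2), distance |2-1|+|2-2| = 1
Sum: 0 + 2 + 4 + 2 + 1 + 4 + 0 + 1 = 14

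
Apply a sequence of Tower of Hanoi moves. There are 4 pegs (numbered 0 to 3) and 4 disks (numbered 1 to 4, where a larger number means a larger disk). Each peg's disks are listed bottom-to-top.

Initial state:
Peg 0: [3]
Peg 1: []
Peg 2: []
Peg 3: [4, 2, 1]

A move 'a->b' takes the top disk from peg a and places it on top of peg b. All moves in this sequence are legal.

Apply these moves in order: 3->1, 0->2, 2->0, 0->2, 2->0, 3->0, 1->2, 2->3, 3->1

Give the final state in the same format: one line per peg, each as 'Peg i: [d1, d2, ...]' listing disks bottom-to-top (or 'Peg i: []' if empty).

Answer: Peg 0: [3, 2]
Peg 1: [1]
Peg 2: []
Peg 3: [4]

Derivation:
After move 1 (3->1):
Peg 0: [3]
Peg 1: [1]
Peg 2: []
Peg 3: [4, 2]

After move 2 (0->2):
Peg 0: []
Peg 1: [1]
Peg 2: [3]
Peg 3: [4, 2]

After move 3 (2->0):
Peg 0: [3]
Peg 1: [1]
Peg 2: []
Peg 3: [4, 2]

After move 4 (0->2):
Peg 0: []
Peg 1: [1]
Peg 2: [3]
Peg 3: [4, 2]

After move 5 (2->0):
Peg 0: [3]
Peg 1: [1]
Peg 2: []
Peg 3: [4, 2]

After move 6 (3->0):
Peg 0: [3, 2]
Peg 1: [1]
Peg 2: []
Peg 3: [4]

After move 7 (1->2):
Peg 0: [3, 2]
Peg 1: []
Peg 2: [1]
Peg 3: [4]

After move 8 (2->3):
Peg 0: [3, 2]
Peg 1: []
Peg 2: []
Peg 3: [4, 1]

After move 9 (3->1):
Peg 0: [3, 2]
Peg 1: [1]
Peg 2: []
Peg 3: [4]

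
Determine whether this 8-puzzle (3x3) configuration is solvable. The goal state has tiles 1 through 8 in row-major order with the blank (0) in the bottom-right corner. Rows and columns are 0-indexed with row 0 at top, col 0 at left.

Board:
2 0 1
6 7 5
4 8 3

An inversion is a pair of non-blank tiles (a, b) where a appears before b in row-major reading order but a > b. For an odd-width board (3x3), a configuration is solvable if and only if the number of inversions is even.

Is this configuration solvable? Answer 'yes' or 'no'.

Answer: no

Derivation:
Inversions (pairs i<j in row-major order where tile[i] > tile[j] > 0): 11
11 is odd, so the puzzle is not solvable.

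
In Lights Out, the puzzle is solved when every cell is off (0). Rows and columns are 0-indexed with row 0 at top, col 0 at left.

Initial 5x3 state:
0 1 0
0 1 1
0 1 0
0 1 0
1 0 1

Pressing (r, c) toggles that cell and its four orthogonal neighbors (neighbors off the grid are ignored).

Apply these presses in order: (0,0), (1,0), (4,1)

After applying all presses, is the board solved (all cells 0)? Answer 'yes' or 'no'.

After press 1 at (0,0):
1 0 0
1 1 1
0 1 0
0 1 0
1 0 1

After press 2 at (1,0):
0 0 0
0 0 1
1 1 0
0 1 0
1 0 1

After press 3 at (4,1):
0 0 0
0 0 1
1 1 0
0 0 0
0 1 0

Lights still on: 4

Answer: no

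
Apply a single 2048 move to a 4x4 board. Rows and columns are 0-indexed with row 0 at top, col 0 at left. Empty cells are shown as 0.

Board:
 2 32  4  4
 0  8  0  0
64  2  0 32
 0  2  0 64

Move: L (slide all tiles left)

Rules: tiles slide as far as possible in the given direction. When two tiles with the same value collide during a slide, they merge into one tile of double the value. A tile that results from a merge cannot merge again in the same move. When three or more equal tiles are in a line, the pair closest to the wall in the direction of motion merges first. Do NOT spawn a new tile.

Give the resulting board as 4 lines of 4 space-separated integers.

Answer:  2 32  8  0
 8  0  0  0
64  2 32  0
 2 64  0  0

Derivation:
Slide left:
row 0: [2, 32, 4, 4] -> [2, 32, 8, 0]
row 1: [0, 8, 0, 0] -> [8, 0, 0, 0]
row 2: [64, 2, 0, 32] -> [64, 2, 32, 0]
row 3: [0, 2, 0, 64] -> [2, 64, 0, 0]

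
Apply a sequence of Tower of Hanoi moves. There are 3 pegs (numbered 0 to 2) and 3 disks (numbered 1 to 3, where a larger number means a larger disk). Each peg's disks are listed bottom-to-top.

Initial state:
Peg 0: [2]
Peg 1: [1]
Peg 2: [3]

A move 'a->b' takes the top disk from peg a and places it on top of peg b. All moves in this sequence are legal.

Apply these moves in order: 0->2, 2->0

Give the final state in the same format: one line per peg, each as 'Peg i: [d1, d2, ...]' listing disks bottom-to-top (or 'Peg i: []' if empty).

After move 1 (0->2):
Peg 0: []
Peg 1: [1]
Peg 2: [3, 2]

After move 2 (2->0):
Peg 0: [2]
Peg 1: [1]
Peg 2: [3]

Answer: Peg 0: [2]
Peg 1: [1]
Peg 2: [3]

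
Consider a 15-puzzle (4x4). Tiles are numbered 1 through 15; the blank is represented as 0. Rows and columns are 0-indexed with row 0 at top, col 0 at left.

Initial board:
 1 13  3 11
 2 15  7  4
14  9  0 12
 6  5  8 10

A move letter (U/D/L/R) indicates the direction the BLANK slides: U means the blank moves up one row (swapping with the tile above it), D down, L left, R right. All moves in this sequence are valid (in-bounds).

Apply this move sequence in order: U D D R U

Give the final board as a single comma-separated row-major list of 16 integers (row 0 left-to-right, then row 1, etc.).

Answer: 1, 13, 3, 11, 2, 15, 7, 4, 14, 9, 8, 0, 6, 5, 10, 12

Derivation:
After move 1 (U):
 1 13  3 11
 2 15  0  4
14  9  7 12
 6  5  8 10

After move 2 (D):
 1 13  3 11
 2 15  7  4
14  9  0 12
 6  5  8 10

After move 3 (D):
 1 13  3 11
 2 15  7  4
14  9  8 12
 6  5  0 10

After move 4 (R):
 1 13  3 11
 2 15  7  4
14  9  8 12
 6  5 10  0

After move 5 (U):
 1 13  3 11
 2 15  7  4
14  9  8  0
 6  5 10 12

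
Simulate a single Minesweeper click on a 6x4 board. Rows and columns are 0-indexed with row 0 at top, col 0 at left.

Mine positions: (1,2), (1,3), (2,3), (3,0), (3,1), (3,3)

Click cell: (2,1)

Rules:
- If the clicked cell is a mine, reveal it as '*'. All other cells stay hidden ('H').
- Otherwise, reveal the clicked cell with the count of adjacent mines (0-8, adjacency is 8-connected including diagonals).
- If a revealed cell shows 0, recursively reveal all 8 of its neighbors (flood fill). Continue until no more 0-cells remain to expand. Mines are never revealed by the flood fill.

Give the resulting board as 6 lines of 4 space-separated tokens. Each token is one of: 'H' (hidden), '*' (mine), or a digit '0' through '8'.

H H H H
H H H H
H 3 H H
H H H H
H H H H
H H H H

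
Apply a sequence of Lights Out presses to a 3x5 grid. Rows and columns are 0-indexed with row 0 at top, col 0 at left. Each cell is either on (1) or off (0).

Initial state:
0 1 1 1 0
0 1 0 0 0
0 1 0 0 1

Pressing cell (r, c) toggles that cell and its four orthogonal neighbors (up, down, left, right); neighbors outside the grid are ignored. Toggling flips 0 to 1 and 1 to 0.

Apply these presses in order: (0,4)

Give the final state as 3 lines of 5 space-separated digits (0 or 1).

Answer: 0 1 1 0 1
0 1 0 0 1
0 1 0 0 1

Derivation:
After press 1 at (0,4):
0 1 1 0 1
0 1 0 0 1
0 1 0 0 1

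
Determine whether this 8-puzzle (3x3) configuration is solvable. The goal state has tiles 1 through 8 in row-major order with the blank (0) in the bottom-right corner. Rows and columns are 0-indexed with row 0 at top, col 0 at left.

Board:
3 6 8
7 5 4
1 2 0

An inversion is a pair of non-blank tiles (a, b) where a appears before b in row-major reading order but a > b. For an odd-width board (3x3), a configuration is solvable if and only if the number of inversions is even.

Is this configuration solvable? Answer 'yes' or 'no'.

Inversions (pairs i<j in row-major order where tile[i] > tile[j] > 0): 20
20 is even, so the puzzle is solvable.

Answer: yes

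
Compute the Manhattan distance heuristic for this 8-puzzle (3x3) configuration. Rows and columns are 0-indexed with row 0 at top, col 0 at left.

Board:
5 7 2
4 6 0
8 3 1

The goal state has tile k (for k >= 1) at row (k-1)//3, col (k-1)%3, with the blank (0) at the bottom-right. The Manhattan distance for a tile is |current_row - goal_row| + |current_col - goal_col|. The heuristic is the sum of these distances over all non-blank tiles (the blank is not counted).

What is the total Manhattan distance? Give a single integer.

Answer: 15

Derivation:
Tile 5: at (0,0), goal (1,1), distance |0-1|+|0-1| = 2
Tile 7: at (0,1), goal (2,0), distance |0-2|+|1-0| = 3
Tile 2: at (0,2), goal (0,1), distance |0-0|+|2-1| = 1
Tile 4: at (1,0), goal (1,0), distance |1-1|+|0-0| = 0
Tile 6: at (1,1), goal (1,2), distance |1-1|+|1-2| = 1
Tile 8: at (2,0), goal (2,1), distance |2-2|+|0-1| = 1
Tile 3: at (2,1), goal (0,2), distance |2-0|+|1-2| = 3
Tile 1: at (2,2), goal (0,0), distance |2-0|+|2-0| = 4
Sum: 2 + 3 + 1 + 0 + 1 + 1 + 3 + 4 = 15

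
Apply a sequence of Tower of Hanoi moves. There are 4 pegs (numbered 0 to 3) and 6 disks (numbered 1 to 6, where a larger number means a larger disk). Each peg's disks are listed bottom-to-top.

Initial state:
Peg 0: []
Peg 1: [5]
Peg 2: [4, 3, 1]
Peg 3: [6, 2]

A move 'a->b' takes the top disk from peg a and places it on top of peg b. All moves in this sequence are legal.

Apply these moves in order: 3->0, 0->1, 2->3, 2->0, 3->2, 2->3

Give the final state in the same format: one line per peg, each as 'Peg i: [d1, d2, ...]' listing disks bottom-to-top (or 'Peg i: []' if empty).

Answer: Peg 0: [3]
Peg 1: [5, 2]
Peg 2: [4]
Peg 3: [6, 1]

Derivation:
After move 1 (3->0):
Peg 0: [2]
Peg 1: [5]
Peg 2: [4, 3, 1]
Peg 3: [6]

After move 2 (0->1):
Peg 0: []
Peg 1: [5, 2]
Peg 2: [4, 3, 1]
Peg 3: [6]

After move 3 (2->3):
Peg 0: []
Peg 1: [5, 2]
Peg 2: [4, 3]
Peg 3: [6, 1]

After move 4 (2->0):
Peg 0: [3]
Peg 1: [5, 2]
Peg 2: [4]
Peg 3: [6, 1]

After move 5 (3->2):
Peg 0: [3]
Peg 1: [5, 2]
Peg 2: [4, 1]
Peg 3: [6]

After move 6 (2->3):
Peg 0: [3]
Peg 1: [5, 2]
Peg 2: [4]
Peg 3: [6, 1]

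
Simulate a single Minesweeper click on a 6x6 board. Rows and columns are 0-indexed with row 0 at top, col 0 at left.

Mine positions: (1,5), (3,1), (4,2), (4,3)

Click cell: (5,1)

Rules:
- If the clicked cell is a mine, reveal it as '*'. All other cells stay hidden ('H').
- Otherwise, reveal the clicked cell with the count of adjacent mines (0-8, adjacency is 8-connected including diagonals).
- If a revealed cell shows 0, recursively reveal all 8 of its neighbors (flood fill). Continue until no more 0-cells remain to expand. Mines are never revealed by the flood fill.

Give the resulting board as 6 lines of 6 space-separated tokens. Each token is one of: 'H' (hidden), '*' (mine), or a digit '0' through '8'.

H H H H H H
H H H H H H
H H H H H H
H H H H H H
H H H H H H
H 1 H H H H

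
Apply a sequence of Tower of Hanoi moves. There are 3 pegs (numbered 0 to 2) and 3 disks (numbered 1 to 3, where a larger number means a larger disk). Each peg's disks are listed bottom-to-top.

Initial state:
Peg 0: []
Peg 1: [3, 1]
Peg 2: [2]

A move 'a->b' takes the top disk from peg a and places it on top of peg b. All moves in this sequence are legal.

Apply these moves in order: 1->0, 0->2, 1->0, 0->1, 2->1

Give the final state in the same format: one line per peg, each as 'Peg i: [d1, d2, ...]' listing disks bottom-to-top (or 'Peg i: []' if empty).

After move 1 (1->0):
Peg 0: [1]
Peg 1: [3]
Peg 2: [2]

After move 2 (0->2):
Peg 0: []
Peg 1: [3]
Peg 2: [2, 1]

After move 3 (1->0):
Peg 0: [3]
Peg 1: []
Peg 2: [2, 1]

After move 4 (0->1):
Peg 0: []
Peg 1: [3]
Peg 2: [2, 1]

After move 5 (2->1):
Peg 0: []
Peg 1: [3, 1]
Peg 2: [2]

Answer: Peg 0: []
Peg 1: [3, 1]
Peg 2: [2]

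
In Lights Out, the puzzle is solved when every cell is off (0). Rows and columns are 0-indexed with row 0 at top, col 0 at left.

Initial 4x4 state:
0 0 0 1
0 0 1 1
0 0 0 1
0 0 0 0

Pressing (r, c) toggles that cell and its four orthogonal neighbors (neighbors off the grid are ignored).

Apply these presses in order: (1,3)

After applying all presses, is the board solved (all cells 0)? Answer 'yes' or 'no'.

Answer: yes

Derivation:
After press 1 at (1,3):
0 0 0 0
0 0 0 0
0 0 0 0
0 0 0 0

Lights still on: 0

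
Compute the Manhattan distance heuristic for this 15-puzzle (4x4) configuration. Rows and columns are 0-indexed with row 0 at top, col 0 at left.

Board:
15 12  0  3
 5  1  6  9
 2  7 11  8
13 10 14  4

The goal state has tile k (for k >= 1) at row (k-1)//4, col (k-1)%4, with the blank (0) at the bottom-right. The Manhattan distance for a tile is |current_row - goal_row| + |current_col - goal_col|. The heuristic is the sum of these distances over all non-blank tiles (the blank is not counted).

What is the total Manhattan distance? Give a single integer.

Answer: 28

Derivation:
Tile 15: (0,0)->(3,2) = 5
Tile 12: (0,1)->(2,3) = 4
Tile 3: (0,3)->(0,2) = 1
Tile 5: (1,0)->(1,0) = 0
Tile 1: (1,1)->(0,0) = 2
Tile 6: (1,2)->(1,1) = 1
Tile 9: (1,3)->(2,0) = 4
Tile 2: (2,0)->(0,1) = 3
Tile 7: (2,1)->(1,2) = 2
Tile 11: (2,2)->(2,2) = 0
Tile 8: (2,3)->(1,3) = 1
Tile 13: (3,0)->(3,0) = 0
Tile 10: (3,1)->(2,1) = 1
Tile 14: (3,2)->(3,1) = 1
Tile 4: (3,3)->(0,3) = 3
Sum: 5 + 4 + 1 + 0 + 2 + 1 + 4 + 3 + 2 + 0 + 1 + 0 + 1 + 1 + 3 = 28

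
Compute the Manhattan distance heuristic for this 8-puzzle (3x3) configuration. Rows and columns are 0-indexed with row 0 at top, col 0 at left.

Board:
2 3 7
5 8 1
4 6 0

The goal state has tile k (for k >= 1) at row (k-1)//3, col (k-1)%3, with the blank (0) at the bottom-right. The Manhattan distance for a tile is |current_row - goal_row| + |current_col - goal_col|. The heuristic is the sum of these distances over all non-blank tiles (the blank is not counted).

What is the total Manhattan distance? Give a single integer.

Tile 2: (0,0)->(0,1) = 1
Tile 3: (0,1)->(0,2) = 1
Tile 7: (0,2)->(2,0) = 4
Tile 5: (1,0)->(1,1) = 1
Tile 8: (1,1)->(2,1) = 1
Tile 1: (1,2)->(0,0) = 3
Tile 4: (2,0)->(1,0) = 1
Tile 6: (2,1)->(1,2) = 2
Sum: 1 + 1 + 4 + 1 + 1 + 3 + 1 + 2 = 14

Answer: 14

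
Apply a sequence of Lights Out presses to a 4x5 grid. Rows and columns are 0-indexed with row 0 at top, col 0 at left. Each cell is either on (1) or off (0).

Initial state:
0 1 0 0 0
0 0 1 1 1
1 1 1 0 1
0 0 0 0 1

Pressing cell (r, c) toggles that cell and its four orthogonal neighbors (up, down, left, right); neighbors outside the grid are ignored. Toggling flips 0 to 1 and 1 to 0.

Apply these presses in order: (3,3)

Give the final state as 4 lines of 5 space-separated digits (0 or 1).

After press 1 at (3,3):
0 1 0 0 0
0 0 1 1 1
1 1 1 1 1
0 0 1 1 0

Answer: 0 1 0 0 0
0 0 1 1 1
1 1 1 1 1
0 0 1 1 0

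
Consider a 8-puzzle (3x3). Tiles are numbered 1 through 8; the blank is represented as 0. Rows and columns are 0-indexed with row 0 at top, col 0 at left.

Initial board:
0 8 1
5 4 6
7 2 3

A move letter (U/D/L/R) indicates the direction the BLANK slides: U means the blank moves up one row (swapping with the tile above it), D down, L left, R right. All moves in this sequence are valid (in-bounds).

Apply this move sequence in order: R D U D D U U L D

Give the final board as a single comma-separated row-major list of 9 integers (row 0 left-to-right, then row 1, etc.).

Answer: 5, 8, 1, 0, 4, 6, 7, 2, 3

Derivation:
After move 1 (R):
8 0 1
5 4 6
7 2 3

After move 2 (D):
8 4 1
5 0 6
7 2 3

After move 3 (U):
8 0 1
5 4 6
7 2 3

After move 4 (D):
8 4 1
5 0 6
7 2 3

After move 5 (D):
8 4 1
5 2 6
7 0 3

After move 6 (U):
8 4 1
5 0 6
7 2 3

After move 7 (U):
8 0 1
5 4 6
7 2 3

After move 8 (L):
0 8 1
5 4 6
7 2 3

After move 9 (D):
5 8 1
0 4 6
7 2 3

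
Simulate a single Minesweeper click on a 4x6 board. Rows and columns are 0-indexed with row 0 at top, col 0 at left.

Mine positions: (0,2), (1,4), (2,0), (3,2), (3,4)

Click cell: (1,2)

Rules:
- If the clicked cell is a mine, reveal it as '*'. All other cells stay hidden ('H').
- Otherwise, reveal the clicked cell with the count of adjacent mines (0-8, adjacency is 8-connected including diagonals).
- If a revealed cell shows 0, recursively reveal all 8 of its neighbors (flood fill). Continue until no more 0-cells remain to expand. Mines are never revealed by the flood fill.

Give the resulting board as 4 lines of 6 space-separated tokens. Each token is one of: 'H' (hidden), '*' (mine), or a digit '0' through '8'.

H H H H H H
H H 1 H H H
H H H H H H
H H H H H H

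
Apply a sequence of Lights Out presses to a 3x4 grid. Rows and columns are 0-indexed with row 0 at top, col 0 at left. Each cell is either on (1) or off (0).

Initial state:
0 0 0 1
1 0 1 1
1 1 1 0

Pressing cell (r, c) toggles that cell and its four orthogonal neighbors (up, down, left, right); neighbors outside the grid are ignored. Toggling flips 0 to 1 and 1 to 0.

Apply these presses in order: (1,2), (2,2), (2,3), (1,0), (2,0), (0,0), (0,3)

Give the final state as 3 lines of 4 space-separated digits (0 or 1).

Answer: 0 1 0 0
0 0 1 0
1 1 0 0

Derivation:
After press 1 at (1,2):
0 0 1 1
1 1 0 0
1 1 0 0

After press 2 at (2,2):
0 0 1 1
1 1 1 0
1 0 1 1

After press 3 at (2,3):
0 0 1 1
1 1 1 1
1 0 0 0

After press 4 at (1,0):
1 0 1 1
0 0 1 1
0 0 0 0

After press 5 at (2,0):
1 0 1 1
1 0 1 1
1 1 0 0

After press 6 at (0,0):
0 1 1 1
0 0 1 1
1 1 0 0

After press 7 at (0,3):
0 1 0 0
0 0 1 0
1 1 0 0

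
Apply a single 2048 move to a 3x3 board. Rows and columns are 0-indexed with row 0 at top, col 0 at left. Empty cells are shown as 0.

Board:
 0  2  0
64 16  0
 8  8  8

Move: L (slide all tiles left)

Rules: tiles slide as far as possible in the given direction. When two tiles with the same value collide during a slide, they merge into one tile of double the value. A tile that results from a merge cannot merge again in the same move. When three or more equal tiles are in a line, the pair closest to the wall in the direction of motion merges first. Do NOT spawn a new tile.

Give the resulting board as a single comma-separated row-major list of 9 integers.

Answer: 2, 0, 0, 64, 16, 0, 16, 8, 0

Derivation:
Slide left:
row 0: [0, 2, 0] -> [2, 0, 0]
row 1: [64, 16, 0] -> [64, 16, 0]
row 2: [8, 8, 8] -> [16, 8, 0]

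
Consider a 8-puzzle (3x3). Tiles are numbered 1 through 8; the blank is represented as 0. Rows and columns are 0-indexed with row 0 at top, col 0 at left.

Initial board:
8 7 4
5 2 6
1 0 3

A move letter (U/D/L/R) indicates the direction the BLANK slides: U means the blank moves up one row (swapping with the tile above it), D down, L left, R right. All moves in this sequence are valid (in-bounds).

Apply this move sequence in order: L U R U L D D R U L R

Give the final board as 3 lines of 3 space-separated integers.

Answer: 2 8 4
5 0 6
1 7 3

Derivation:
After move 1 (L):
8 7 4
5 2 6
0 1 3

After move 2 (U):
8 7 4
0 2 6
5 1 3

After move 3 (R):
8 7 4
2 0 6
5 1 3

After move 4 (U):
8 0 4
2 7 6
5 1 3

After move 5 (L):
0 8 4
2 7 6
5 1 3

After move 6 (D):
2 8 4
0 7 6
5 1 3

After move 7 (D):
2 8 4
5 7 6
0 1 3

After move 8 (R):
2 8 4
5 7 6
1 0 3

After move 9 (U):
2 8 4
5 0 6
1 7 3

After move 10 (L):
2 8 4
0 5 6
1 7 3

After move 11 (R):
2 8 4
5 0 6
1 7 3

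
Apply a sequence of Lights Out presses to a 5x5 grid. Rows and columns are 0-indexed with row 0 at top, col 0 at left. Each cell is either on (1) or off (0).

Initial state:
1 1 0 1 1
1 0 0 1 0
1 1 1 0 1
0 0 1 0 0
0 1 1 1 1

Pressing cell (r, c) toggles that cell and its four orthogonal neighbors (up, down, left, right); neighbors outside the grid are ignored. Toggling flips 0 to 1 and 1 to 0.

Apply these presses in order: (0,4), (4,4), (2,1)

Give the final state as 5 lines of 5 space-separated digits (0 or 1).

Answer: 1 1 0 0 0
1 1 0 1 1
0 0 0 0 1
0 1 1 0 1
0 1 1 0 0

Derivation:
After press 1 at (0,4):
1 1 0 0 0
1 0 0 1 1
1 1 1 0 1
0 0 1 0 0
0 1 1 1 1

After press 2 at (4,4):
1 1 0 0 0
1 0 0 1 1
1 1 1 0 1
0 0 1 0 1
0 1 1 0 0

After press 3 at (2,1):
1 1 0 0 0
1 1 0 1 1
0 0 0 0 1
0 1 1 0 1
0 1 1 0 0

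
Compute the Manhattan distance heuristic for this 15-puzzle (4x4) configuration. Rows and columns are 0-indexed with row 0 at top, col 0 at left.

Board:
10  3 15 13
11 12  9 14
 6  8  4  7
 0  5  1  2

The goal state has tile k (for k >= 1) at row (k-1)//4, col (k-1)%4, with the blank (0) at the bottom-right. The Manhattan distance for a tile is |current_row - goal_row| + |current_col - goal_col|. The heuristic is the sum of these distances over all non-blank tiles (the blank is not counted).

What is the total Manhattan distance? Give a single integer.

Answer: 49

Derivation:
Tile 10: (0,0)->(2,1) = 3
Tile 3: (0,1)->(0,2) = 1
Tile 15: (0,2)->(3,2) = 3
Tile 13: (0,3)->(3,0) = 6
Tile 11: (1,0)->(2,2) = 3
Tile 12: (1,1)->(2,3) = 3
Tile 9: (1,2)->(2,0) = 3
Tile 14: (1,3)->(3,1) = 4
Tile 6: (2,0)->(1,1) = 2
Tile 8: (2,1)->(1,3) = 3
Tile 4: (2,2)->(0,3) = 3
Tile 7: (2,3)->(1,2) = 2
Tile 5: (3,1)->(1,0) = 3
Tile 1: (3,2)->(0,0) = 5
Tile 2: (3,3)->(0,1) = 5
Sum: 3 + 1 + 3 + 6 + 3 + 3 + 3 + 4 + 2 + 3 + 3 + 2 + 3 + 5 + 5 = 49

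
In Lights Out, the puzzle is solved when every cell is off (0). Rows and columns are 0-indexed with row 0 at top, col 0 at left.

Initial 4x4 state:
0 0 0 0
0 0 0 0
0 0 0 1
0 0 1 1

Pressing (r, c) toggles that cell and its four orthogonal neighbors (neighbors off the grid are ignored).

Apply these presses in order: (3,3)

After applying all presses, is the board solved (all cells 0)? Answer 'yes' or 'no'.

After press 1 at (3,3):
0 0 0 0
0 0 0 0
0 0 0 0
0 0 0 0

Lights still on: 0

Answer: yes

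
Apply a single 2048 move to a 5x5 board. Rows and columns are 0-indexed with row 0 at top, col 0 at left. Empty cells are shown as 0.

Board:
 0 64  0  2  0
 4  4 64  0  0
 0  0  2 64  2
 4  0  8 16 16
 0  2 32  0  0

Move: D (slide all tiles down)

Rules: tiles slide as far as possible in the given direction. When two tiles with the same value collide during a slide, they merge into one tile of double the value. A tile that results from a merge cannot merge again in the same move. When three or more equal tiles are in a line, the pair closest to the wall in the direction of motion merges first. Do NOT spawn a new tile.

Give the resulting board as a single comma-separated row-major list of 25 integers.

Slide down:
col 0: [0, 4, 0, 4, 0] -> [0, 0, 0, 0, 8]
col 1: [64, 4, 0, 0, 2] -> [0, 0, 64, 4, 2]
col 2: [0, 64, 2, 8, 32] -> [0, 64, 2, 8, 32]
col 3: [2, 0, 64, 16, 0] -> [0, 0, 2, 64, 16]
col 4: [0, 0, 2, 16, 0] -> [0, 0, 0, 2, 16]

Answer: 0, 0, 0, 0, 0, 0, 0, 64, 0, 0, 0, 64, 2, 2, 0, 0, 4, 8, 64, 2, 8, 2, 32, 16, 16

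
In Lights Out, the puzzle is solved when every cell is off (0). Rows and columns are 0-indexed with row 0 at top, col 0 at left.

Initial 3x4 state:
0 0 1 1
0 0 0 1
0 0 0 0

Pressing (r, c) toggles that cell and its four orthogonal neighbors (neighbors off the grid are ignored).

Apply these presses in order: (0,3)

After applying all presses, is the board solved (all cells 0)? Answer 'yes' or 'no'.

Answer: yes

Derivation:
After press 1 at (0,3):
0 0 0 0
0 0 0 0
0 0 0 0

Lights still on: 0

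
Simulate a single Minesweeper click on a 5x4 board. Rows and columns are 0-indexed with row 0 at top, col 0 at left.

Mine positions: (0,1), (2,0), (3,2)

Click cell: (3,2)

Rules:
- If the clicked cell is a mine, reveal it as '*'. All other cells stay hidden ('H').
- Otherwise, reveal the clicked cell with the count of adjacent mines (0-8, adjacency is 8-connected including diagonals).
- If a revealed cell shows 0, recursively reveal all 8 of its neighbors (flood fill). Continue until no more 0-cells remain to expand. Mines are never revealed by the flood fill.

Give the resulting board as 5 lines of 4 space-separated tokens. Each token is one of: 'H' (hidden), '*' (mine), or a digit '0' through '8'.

H H H H
H H H H
H H H H
H H * H
H H H H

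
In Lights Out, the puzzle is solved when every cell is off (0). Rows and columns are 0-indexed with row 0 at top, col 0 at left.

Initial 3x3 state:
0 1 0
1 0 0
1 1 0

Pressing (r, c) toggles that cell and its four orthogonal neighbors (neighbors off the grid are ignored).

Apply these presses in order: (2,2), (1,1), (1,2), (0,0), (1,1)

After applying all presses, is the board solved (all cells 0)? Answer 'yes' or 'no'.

After press 1 at (2,2):
0 1 0
1 0 1
1 0 1

After press 2 at (1,1):
0 0 0
0 1 0
1 1 1

After press 3 at (1,2):
0 0 1
0 0 1
1 1 0

After press 4 at (0,0):
1 1 1
1 0 1
1 1 0

After press 5 at (1,1):
1 0 1
0 1 0
1 0 0

Lights still on: 4

Answer: no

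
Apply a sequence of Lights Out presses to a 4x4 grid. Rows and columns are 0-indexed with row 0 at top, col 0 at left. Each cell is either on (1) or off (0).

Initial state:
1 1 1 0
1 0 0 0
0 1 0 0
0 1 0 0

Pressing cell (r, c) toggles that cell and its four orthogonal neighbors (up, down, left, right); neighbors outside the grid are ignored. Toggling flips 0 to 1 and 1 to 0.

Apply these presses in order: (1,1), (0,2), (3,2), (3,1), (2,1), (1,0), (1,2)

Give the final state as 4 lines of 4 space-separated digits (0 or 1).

Answer: 0 1 1 1
1 0 1 1
0 0 1 0
1 0 0 1

Derivation:
After press 1 at (1,1):
1 0 1 0
0 1 1 0
0 0 0 0
0 1 0 0

After press 2 at (0,2):
1 1 0 1
0 1 0 0
0 0 0 0
0 1 0 0

After press 3 at (3,2):
1 1 0 1
0 1 0 0
0 0 1 0
0 0 1 1

After press 4 at (3,1):
1 1 0 1
0 1 0 0
0 1 1 0
1 1 0 1

After press 5 at (2,1):
1 1 0 1
0 0 0 0
1 0 0 0
1 0 0 1

After press 6 at (1,0):
0 1 0 1
1 1 0 0
0 0 0 0
1 0 0 1

After press 7 at (1,2):
0 1 1 1
1 0 1 1
0 0 1 0
1 0 0 1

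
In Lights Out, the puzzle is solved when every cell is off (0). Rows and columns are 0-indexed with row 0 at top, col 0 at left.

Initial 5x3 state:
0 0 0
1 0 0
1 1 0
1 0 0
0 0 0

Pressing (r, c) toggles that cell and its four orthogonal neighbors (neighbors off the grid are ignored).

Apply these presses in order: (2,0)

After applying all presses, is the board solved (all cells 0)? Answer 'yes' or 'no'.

After press 1 at (2,0):
0 0 0
0 0 0
0 0 0
0 0 0
0 0 0

Lights still on: 0

Answer: yes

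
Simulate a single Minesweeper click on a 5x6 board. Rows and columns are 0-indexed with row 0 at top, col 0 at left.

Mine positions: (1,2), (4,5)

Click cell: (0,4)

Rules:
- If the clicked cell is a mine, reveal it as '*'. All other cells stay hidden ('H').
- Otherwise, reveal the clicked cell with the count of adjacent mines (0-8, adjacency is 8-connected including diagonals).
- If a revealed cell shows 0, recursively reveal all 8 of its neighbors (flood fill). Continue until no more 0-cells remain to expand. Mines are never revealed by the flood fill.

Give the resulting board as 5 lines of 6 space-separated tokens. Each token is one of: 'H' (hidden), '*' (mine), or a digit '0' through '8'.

0 1 H 1 0 0
0 1 H 1 0 0
0 1 1 1 0 0
0 0 0 0 1 1
0 0 0 0 1 H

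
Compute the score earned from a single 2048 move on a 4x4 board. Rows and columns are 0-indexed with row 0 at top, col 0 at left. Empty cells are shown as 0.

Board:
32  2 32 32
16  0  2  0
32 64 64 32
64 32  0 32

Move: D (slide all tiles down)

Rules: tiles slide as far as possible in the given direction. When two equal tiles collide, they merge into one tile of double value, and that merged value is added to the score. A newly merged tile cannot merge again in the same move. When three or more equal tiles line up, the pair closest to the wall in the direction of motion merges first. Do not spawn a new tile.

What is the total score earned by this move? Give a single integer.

Slide down:
col 0: [32, 16, 32, 64] -> [32, 16, 32, 64]  score +0 (running 0)
col 1: [2, 0, 64, 32] -> [0, 2, 64, 32]  score +0 (running 0)
col 2: [32, 2, 64, 0] -> [0, 32, 2, 64]  score +0 (running 0)
col 3: [32, 0, 32, 32] -> [0, 0, 32, 64]  score +64 (running 64)
Board after move:
32  0  0  0
16  2 32  0
32 64  2 32
64 32 64 64

Answer: 64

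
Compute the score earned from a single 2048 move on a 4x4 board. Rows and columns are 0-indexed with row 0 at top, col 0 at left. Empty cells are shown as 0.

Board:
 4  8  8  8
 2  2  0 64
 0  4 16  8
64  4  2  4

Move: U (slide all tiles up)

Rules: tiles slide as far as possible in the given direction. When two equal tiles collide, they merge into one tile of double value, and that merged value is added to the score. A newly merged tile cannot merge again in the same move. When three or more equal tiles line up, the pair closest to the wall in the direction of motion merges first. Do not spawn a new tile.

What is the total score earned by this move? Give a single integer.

Slide up:
col 0: [4, 2, 0, 64] -> [4, 2, 64, 0]  score +0 (running 0)
col 1: [8, 2, 4, 4] -> [8, 2, 8, 0]  score +8 (running 8)
col 2: [8, 0, 16, 2] -> [8, 16, 2, 0]  score +0 (running 8)
col 3: [8, 64, 8, 4] -> [8, 64, 8, 4]  score +0 (running 8)
Board after move:
 4  8  8  8
 2  2 16 64
64  8  2  8
 0  0  0  4

Answer: 8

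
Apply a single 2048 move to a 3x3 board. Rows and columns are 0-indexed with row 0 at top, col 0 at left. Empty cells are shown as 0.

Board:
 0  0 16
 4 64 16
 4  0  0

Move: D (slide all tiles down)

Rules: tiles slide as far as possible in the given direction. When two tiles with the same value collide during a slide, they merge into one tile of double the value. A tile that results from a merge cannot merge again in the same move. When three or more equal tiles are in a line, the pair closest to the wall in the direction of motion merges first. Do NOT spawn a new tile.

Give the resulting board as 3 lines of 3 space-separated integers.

Answer:  0  0  0
 0  0  0
 8 64 32

Derivation:
Slide down:
col 0: [0, 4, 4] -> [0, 0, 8]
col 1: [0, 64, 0] -> [0, 0, 64]
col 2: [16, 16, 0] -> [0, 0, 32]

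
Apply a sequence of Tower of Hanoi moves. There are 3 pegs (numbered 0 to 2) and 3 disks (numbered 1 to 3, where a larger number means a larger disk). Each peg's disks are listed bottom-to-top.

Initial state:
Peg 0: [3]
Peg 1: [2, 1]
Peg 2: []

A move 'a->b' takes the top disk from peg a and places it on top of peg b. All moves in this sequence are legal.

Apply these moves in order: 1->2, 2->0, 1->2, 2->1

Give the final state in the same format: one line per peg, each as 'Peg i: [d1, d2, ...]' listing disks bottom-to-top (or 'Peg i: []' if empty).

Answer: Peg 0: [3, 1]
Peg 1: [2]
Peg 2: []

Derivation:
After move 1 (1->2):
Peg 0: [3]
Peg 1: [2]
Peg 2: [1]

After move 2 (2->0):
Peg 0: [3, 1]
Peg 1: [2]
Peg 2: []

After move 3 (1->2):
Peg 0: [3, 1]
Peg 1: []
Peg 2: [2]

After move 4 (2->1):
Peg 0: [3, 1]
Peg 1: [2]
Peg 2: []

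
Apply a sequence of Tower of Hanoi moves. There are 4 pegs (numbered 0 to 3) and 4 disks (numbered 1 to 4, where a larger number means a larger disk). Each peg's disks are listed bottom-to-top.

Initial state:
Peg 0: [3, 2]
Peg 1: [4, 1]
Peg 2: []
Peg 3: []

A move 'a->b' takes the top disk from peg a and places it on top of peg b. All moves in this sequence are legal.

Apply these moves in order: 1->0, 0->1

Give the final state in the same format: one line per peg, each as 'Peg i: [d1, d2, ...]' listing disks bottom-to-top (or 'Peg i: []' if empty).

Answer: Peg 0: [3, 2]
Peg 1: [4, 1]
Peg 2: []
Peg 3: []

Derivation:
After move 1 (1->0):
Peg 0: [3, 2, 1]
Peg 1: [4]
Peg 2: []
Peg 3: []

After move 2 (0->1):
Peg 0: [3, 2]
Peg 1: [4, 1]
Peg 2: []
Peg 3: []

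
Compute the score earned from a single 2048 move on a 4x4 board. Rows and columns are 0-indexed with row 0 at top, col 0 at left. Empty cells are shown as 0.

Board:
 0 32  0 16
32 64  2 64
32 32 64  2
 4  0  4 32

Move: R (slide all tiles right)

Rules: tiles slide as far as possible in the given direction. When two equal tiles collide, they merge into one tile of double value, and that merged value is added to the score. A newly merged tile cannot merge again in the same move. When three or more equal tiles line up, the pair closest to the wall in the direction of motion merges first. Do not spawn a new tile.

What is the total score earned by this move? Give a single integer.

Slide right:
row 0: [0, 32, 0, 16] -> [0, 0, 32, 16]  score +0 (running 0)
row 1: [32, 64, 2, 64] -> [32, 64, 2, 64]  score +0 (running 0)
row 2: [32, 32, 64, 2] -> [0, 64, 64, 2]  score +64 (running 64)
row 3: [4, 0, 4, 32] -> [0, 0, 8, 32]  score +8 (running 72)
Board after move:
 0  0 32 16
32 64  2 64
 0 64 64  2
 0  0  8 32

Answer: 72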